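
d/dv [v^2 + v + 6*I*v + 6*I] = 2*v + 1 + 6*I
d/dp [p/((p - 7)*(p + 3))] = (-p^2 - 21)/(p^4 - 8*p^3 - 26*p^2 + 168*p + 441)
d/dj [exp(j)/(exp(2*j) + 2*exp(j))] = -exp(j)/(exp(j) + 2)^2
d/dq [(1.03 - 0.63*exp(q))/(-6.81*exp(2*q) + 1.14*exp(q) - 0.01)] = (-4.2903*exp(2*q) + 14.0286*exp(q) - 1.1679)*exp(q)/(46.3761*exp(4*q) - 15.5268*exp(3*q) + 1.4358*exp(2*q) - 0.0228*exp(q) + 0.0001)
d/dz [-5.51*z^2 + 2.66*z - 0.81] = 2.66 - 11.02*z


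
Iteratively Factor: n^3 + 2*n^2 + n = (n + 1)*(n^2 + n) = n*(n + 1)*(n + 1)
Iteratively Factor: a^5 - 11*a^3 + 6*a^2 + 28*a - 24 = (a + 2)*(a^4 - 2*a^3 - 7*a^2 + 20*a - 12) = (a - 2)*(a + 2)*(a^3 - 7*a + 6) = (a - 2)*(a - 1)*(a + 2)*(a^2 + a - 6) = (a - 2)*(a - 1)*(a + 2)*(a + 3)*(a - 2)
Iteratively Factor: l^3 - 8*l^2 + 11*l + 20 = (l - 4)*(l^2 - 4*l - 5) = (l - 5)*(l - 4)*(l + 1)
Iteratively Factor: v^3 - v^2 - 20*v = (v + 4)*(v^2 - 5*v) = v*(v + 4)*(v - 5)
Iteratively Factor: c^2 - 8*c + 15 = (c - 3)*(c - 5)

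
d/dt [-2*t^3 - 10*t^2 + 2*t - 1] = -6*t^2 - 20*t + 2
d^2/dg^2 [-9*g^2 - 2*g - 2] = -18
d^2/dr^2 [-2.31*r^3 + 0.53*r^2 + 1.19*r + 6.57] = 1.06 - 13.86*r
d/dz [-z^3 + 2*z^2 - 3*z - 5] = -3*z^2 + 4*z - 3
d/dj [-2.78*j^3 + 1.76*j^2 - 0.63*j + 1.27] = -8.34*j^2 + 3.52*j - 0.63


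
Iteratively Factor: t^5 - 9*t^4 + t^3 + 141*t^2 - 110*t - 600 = (t - 4)*(t^4 - 5*t^3 - 19*t^2 + 65*t + 150) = (t - 5)*(t - 4)*(t^3 - 19*t - 30) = (t - 5)*(t - 4)*(t + 2)*(t^2 - 2*t - 15) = (t - 5)*(t - 4)*(t + 2)*(t + 3)*(t - 5)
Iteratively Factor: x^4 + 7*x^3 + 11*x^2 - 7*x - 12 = (x + 1)*(x^3 + 6*x^2 + 5*x - 12) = (x - 1)*(x + 1)*(x^2 + 7*x + 12) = (x - 1)*(x + 1)*(x + 4)*(x + 3)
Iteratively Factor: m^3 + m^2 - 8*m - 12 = (m - 3)*(m^2 + 4*m + 4) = (m - 3)*(m + 2)*(m + 2)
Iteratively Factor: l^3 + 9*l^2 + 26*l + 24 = (l + 2)*(l^2 + 7*l + 12) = (l + 2)*(l + 3)*(l + 4)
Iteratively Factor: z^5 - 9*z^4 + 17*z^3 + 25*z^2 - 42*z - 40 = (z - 5)*(z^4 - 4*z^3 - 3*z^2 + 10*z + 8) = (z - 5)*(z - 4)*(z^3 - 3*z - 2) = (z - 5)*(z - 4)*(z + 1)*(z^2 - z - 2) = (z - 5)*(z - 4)*(z - 2)*(z + 1)*(z + 1)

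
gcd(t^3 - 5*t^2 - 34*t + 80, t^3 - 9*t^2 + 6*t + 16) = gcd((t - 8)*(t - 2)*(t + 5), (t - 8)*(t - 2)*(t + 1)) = t^2 - 10*t + 16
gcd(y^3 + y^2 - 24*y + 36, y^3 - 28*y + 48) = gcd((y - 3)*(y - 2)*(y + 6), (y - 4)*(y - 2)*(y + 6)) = y^2 + 4*y - 12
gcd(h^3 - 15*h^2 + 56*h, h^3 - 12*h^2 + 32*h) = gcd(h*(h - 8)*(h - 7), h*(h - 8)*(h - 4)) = h^2 - 8*h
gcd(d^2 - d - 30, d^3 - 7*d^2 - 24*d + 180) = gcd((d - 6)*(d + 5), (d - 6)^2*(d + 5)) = d^2 - d - 30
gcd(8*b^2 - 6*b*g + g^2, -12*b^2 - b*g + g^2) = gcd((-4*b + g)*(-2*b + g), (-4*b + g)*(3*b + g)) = 4*b - g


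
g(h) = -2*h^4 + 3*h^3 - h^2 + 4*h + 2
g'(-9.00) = 6583.00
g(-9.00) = -15424.00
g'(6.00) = -1412.00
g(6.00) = -1954.00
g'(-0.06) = 4.15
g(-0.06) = 1.76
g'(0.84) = 3.93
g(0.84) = 5.44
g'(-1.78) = 81.19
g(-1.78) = -45.29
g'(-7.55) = 3975.07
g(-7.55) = -7874.88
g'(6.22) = -1585.38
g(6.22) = -2283.47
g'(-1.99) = 106.67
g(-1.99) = -64.93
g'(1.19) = 0.88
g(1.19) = 6.39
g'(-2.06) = 116.25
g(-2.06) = -72.73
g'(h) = -8*h^3 + 9*h^2 - 2*h + 4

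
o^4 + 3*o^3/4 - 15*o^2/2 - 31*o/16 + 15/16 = (o - 5/2)*(o - 1/4)*(o + 1/2)*(o + 3)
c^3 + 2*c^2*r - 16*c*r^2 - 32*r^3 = (c - 4*r)*(c + 2*r)*(c + 4*r)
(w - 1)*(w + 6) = w^2 + 5*w - 6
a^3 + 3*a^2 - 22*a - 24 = (a - 4)*(a + 1)*(a + 6)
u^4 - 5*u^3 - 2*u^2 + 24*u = u*(u - 4)*(u - 3)*(u + 2)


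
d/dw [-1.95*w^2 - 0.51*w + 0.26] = -3.9*w - 0.51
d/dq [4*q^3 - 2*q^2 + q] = 12*q^2 - 4*q + 1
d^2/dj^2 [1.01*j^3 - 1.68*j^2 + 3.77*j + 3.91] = 6.06*j - 3.36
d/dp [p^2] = 2*p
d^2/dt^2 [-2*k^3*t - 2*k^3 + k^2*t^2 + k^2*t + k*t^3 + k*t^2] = 2*k*(k + 3*t + 1)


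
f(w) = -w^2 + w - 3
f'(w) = 1 - 2*w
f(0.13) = -2.89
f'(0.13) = 0.74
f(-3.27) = -16.96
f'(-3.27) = 7.54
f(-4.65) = -29.27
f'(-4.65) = 10.30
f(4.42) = -18.12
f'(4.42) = -7.84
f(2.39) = -6.32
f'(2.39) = -3.78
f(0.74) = -2.81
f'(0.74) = -0.48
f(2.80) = -8.04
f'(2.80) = -4.60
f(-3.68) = -20.22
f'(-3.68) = 8.36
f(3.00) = -9.00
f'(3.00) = -5.00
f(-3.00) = -15.00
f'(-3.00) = 7.00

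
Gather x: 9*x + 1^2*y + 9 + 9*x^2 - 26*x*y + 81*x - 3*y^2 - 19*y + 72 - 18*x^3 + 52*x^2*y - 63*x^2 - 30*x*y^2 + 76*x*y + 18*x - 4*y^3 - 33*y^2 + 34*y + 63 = -18*x^3 + x^2*(52*y - 54) + x*(-30*y^2 + 50*y + 108) - 4*y^3 - 36*y^2 + 16*y + 144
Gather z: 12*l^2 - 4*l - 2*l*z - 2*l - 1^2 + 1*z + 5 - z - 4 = 12*l^2 - 2*l*z - 6*l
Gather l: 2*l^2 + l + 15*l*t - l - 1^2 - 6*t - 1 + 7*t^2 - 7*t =2*l^2 + 15*l*t + 7*t^2 - 13*t - 2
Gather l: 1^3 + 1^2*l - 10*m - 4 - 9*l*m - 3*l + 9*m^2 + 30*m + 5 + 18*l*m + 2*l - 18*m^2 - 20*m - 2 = 9*l*m - 9*m^2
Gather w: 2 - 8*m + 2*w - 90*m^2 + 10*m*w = -90*m^2 - 8*m + w*(10*m + 2) + 2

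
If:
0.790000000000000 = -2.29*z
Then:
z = -0.34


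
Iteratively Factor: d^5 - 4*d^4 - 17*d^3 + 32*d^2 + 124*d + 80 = (d + 2)*(d^4 - 6*d^3 - 5*d^2 + 42*d + 40) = (d - 4)*(d + 2)*(d^3 - 2*d^2 - 13*d - 10) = (d - 4)*(d + 2)^2*(d^2 - 4*d - 5) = (d - 4)*(d + 1)*(d + 2)^2*(d - 5)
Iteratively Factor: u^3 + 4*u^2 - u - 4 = (u + 4)*(u^2 - 1) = (u + 1)*(u + 4)*(u - 1)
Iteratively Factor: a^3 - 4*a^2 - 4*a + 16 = (a + 2)*(a^2 - 6*a + 8) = (a - 4)*(a + 2)*(a - 2)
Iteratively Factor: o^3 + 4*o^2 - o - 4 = (o - 1)*(o^2 + 5*o + 4) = (o - 1)*(o + 1)*(o + 4)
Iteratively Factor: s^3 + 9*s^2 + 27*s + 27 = (s + 3)*(s^2 + 6*s + 9) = (s + 3)^2*(s + 3)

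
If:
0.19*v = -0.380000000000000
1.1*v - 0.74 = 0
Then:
No Solution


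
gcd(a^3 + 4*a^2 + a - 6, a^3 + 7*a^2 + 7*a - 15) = a^2 + 2*a - 3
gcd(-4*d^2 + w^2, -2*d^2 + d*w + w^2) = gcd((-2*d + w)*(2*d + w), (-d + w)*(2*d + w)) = 2*d + w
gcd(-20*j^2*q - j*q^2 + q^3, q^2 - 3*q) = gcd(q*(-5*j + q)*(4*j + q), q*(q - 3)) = q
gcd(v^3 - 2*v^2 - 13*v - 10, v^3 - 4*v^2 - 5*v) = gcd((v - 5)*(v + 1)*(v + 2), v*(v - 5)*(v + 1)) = v^2 - 4*v - 5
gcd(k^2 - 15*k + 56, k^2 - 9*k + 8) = k - 8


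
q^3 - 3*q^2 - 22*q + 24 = (q - 6)*(q - 1)*(q + 4)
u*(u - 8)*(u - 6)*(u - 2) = u^4 - 16*u^3 + 76*u^2 - 96*u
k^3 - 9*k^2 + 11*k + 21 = (k - 7)*(k - 3)*(k + 1)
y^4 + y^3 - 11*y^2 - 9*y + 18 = (y - 3)*(y - 1)*(y + 2)*(y + 3)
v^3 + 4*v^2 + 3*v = v*(v + 1)*(v + 3)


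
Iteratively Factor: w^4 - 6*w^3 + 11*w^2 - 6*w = (w - 1)*(w^3 - 5*w^2 + 6*w) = w*(w - 1)*(w^2 - 5*w + 6) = w*(w - 3)*(w - 1)*(w - 2)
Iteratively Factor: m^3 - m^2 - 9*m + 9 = (m - 3)*(m^2 + 2*m - 3) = (m - 3)*(m - 1)*(m + 3)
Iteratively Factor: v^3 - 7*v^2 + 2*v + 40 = (v - 4)*(v^2 - 3*v - 10) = (v - 4)*(v + 2)*(v - 5)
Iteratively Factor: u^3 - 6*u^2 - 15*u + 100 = (u - 5)*(u^2 - u - 20) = (u - 5)*(u + 4)*(u - 5)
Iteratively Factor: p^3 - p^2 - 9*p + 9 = (p + 3)*(p^2 - 4*p + 3) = (p - 1)*(p + 3)*(p - 3)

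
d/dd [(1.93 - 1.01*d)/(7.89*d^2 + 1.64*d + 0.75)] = (7.9689*d^2 - 30.4554*d - 3.9227)/(62.2521*d^4 + 25.8792*d^3 + 14.5246*d^2 + 2.46*d + 0.5625)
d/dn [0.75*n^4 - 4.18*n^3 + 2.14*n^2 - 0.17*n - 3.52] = 3.0*n^3 - 12.54*n^2 + 4.28*n - 0.17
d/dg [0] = 0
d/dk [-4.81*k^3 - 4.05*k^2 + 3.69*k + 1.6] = -14.43*k^2 - 8.1*k + 3.69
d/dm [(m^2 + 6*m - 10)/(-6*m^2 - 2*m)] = (17*m^2 - 60*m - 10)/(2*m^2*(9*m^2 + 6*m + 1))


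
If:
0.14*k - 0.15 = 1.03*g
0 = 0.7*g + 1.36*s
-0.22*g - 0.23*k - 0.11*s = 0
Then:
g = -0.13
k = 0.09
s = 0.07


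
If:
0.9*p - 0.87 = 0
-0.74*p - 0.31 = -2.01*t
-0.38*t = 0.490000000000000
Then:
No Solution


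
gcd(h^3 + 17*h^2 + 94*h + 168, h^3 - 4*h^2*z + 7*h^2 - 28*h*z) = h + 7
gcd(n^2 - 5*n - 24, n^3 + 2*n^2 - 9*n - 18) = n + 3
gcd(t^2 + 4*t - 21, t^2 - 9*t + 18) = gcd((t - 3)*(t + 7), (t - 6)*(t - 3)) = t - 3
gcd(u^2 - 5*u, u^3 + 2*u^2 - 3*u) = u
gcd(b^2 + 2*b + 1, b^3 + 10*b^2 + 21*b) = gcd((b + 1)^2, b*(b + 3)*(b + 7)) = 1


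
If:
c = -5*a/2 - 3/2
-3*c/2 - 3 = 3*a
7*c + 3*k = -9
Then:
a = 1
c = -4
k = 19/3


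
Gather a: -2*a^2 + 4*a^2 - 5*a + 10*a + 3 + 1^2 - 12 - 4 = 2*a^2 + 5*a - 12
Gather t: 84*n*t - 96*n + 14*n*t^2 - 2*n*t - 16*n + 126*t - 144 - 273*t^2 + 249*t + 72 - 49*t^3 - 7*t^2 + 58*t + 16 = -112*n - 49*t^3 + t^2*(14*n - 280) + t*(82*n + 433) - 56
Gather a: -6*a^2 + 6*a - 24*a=-6*a^2 - 18*a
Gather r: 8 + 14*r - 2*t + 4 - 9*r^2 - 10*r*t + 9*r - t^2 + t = -9*r^2 + r*(23 - 10*t) - t^2 - t + 12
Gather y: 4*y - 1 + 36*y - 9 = 40*y - 10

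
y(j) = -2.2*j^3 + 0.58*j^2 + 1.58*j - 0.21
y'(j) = -6.6*j^2 + 1.16*j + 1.58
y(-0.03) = -0.26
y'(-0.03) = 1.54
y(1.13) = -0.86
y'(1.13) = -5.54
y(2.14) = -15.73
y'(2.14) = -26.16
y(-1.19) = 2.44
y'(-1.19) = -9.15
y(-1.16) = 2.17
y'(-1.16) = -8.65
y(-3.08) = 64.71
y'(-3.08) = -64.60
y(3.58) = -88.06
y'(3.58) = -78.86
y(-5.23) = 322.11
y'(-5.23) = -185.02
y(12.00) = -3699.33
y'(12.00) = -934.90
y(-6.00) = 486.39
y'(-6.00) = -242.98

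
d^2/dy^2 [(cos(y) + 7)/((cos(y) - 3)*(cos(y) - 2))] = (-33*(1 - cos(y)^2)^2 - cos(y)^5 + 143*cos(y)^3 - 61*cos(y)^2 - 492*cos(y) + 359)/((cos(y) - 3)^3*(cos(y) - 2)^3)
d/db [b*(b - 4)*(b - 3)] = 3*b^2 - 14*b + 12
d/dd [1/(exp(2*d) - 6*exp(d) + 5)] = 2*(3 - exp(d))*exp(d)/(exp(2*d) - 6*exp(d) + 5)^2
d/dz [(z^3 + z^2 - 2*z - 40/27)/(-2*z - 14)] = (-z^3 - 11*z^2 - 7*z + 169/27)/(z^2 + 14*z + 49)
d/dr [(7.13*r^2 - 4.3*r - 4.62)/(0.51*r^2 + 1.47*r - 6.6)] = (12.6741*r^2 - 89.4036*r + 35.1714)/(0.2601*r^4 + 1.4994*r^3 - 4.5711*r^2 - 19.404*r + 43.56)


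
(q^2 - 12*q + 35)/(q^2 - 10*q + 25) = (q - 7)/(q - 5)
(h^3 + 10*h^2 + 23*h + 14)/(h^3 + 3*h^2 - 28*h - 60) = (h^2 + 8*h + 7)/(h^2 + h - 30)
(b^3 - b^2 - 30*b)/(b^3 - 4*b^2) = (b^2 - b - 30)/(b*(b - 4))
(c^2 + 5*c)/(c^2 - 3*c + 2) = c*(c + 5)/(c^2 - 3*c + 2)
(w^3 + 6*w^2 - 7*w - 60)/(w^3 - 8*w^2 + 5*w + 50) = (w^3 + 6*w^2 - 7*w - 60)/(w^3 - 8*w^2 + 5*w + 50)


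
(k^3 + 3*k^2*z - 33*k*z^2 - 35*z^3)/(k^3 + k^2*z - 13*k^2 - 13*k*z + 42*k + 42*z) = (k^2 + 2*k*z - 35*z^2)/(k^2 - 13*k + 42)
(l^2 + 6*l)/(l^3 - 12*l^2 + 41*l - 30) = l*(l + 6)/(l^3 - 12*l^2 + 41*l - 30)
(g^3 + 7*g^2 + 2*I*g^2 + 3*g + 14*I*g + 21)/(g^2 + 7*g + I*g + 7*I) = (g^2 + 2*I*g + 3)/(g + I)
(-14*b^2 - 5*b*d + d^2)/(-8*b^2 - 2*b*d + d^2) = (7*b - d)/(4*b - d)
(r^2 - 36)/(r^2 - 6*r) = (r + 6)/r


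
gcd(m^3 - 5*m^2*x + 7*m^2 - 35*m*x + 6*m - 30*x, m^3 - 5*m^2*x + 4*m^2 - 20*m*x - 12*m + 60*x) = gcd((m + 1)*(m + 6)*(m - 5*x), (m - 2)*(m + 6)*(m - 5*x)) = -m^2 + 5*m*x - 6*m + 30*x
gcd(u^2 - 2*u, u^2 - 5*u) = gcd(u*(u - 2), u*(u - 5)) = u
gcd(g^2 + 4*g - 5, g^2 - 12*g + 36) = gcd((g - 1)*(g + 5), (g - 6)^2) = 1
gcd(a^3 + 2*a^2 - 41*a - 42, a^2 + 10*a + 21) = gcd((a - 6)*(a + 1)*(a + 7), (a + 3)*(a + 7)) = a + 7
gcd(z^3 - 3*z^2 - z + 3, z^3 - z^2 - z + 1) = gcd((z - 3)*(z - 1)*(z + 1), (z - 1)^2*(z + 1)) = z^2 - 1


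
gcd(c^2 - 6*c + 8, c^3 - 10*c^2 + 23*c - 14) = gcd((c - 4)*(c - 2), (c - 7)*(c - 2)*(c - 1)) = c - 2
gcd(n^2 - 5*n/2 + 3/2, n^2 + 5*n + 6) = 1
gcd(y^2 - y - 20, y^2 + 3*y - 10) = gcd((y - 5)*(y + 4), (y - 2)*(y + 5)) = 1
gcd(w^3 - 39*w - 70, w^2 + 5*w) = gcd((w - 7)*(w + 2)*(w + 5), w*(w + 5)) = w + 5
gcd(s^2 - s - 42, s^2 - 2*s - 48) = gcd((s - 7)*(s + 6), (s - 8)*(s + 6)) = s + 6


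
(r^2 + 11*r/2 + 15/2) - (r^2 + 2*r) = 7*r/2 + 15/2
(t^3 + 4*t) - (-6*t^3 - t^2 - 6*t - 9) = 7*t^3 + t^2 + 10*t + 9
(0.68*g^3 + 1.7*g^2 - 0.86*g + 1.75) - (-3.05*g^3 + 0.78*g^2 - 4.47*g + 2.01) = 3.73*g^3 + 0.92*g^2 + 3.61*g - 0.26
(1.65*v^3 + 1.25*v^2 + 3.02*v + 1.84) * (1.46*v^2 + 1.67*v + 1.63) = 2.409*v^5 + 4.5805*v^4 + 9.1862*v^3 + 9.7673*v^2 + 7.9954*v + 2.9992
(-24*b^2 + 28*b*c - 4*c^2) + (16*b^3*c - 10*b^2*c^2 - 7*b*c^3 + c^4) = 16*b^3*c - 10*b^2*c^2 - 24*b^2 - 7*b*c^3 + 28*b*c + c^4 - 4*c^2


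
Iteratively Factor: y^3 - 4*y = (y - 2)*(y^2 + 2*y) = (y - 2)*(y + 2)*(y)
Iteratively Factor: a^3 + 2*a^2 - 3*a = (a + 3)*(a^2 - a) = a*(a + 3)*(a - 1)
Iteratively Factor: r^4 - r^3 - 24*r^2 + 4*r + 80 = (r - 5)*(r^3 + 4*r^2 - 4*r - 16) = (r - 5)*(r + 2)*(r^2 + 2*r - 8) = (r - 5)*(r - 2)*(r + 2)*(r + 4)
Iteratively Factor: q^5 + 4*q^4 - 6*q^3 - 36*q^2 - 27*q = (q + 1)*(q^4 + 3*q^3 - 9*q^2 - 27*q) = (q + 1)*(q + 3)*(q^3 - 9*q) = (q + 1)*(q + 3)^2*(q^2 - 3*q) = (q - 3)*(q + 1)*(q + 3)^2*(q)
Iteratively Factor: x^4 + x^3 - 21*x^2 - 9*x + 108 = (x + 4)*(x^3 - 3*x^2 - 9*x + 27) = (x - 3)*(x + 4)*(x^2 - 9) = (x - 3)*(x + 3)*(x + 4)*(x - 3)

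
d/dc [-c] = -1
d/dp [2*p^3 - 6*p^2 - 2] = 6*p*(p - 2)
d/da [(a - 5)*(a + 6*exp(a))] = a + (a - 5)*(6*exp(a) + 1) + 6*exp(a)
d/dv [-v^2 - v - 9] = -2*v - 1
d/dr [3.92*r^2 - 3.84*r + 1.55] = 7.84*r - 3.84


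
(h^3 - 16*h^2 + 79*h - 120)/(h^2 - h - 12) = (-h^3 + 16*h^2 - 79*h + 120)/(-h^2 + h + 12)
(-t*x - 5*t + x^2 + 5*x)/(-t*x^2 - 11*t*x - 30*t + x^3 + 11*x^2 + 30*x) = 1/(x + 6)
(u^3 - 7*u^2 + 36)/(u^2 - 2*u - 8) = (u^2 - 9*u + 18)/(u - 4)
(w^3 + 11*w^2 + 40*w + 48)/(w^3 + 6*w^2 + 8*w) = (w^2 + 7*w + 12)/(w*(w + 2))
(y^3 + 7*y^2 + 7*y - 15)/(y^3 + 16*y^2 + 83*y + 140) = (y^2 + 2*y - 3)/(y^2 + 11*y + 28)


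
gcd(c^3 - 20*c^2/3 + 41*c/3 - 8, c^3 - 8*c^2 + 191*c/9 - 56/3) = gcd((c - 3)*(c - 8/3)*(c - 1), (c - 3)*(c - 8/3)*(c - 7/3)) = c^2 - 17*c/3 + 8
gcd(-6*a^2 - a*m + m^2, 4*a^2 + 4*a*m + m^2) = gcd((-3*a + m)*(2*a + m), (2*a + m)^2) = 2*a + m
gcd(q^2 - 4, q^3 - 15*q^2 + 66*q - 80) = q - 2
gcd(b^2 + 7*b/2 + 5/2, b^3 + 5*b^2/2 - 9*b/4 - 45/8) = b + 5/2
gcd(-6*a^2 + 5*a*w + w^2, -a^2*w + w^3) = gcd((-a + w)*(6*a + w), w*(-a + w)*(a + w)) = -a + w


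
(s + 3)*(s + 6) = s^2 + 9*s + 18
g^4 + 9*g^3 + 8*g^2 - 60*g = g*(g - 2)*(g + 5)*(g + 6)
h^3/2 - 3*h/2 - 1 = (h/2 + 1/2)*(h - 2)*(h + 1)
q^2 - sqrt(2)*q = q*(q - sqrt(2))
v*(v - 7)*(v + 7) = v^3 - 49*v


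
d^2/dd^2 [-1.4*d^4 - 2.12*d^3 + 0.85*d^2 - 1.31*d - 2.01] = -16.8*d^2 - 12.72*d + 1.7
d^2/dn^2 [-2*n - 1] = 0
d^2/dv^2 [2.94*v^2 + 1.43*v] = 5.88000000000000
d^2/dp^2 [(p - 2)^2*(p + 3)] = 6*p - 2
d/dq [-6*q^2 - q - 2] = -12*q - 1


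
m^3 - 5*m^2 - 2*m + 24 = (m - 4)*(m - 3)*(m + 2)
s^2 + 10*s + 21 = (s + 3)*(s + 7)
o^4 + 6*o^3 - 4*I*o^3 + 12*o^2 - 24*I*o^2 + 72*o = o*(o + 6)*(o - 6*I)*(o + 2*I)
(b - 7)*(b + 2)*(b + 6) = b^3 + b^2 - 44*b - 84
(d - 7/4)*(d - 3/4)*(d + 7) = d^3 + 9*d^2/2 - 259*d/16 + 147/16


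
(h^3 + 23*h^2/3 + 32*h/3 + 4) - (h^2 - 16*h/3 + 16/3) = h^3 + 20*h^2/3 + 16*h - 4/3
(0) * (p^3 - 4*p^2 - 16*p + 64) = 0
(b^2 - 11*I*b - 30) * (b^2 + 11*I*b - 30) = b^4 + 61*b^2 + 900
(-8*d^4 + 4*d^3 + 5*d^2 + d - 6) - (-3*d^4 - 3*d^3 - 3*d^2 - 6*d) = -5*d^4 + 7*d^3 + 8*d^2 + 7*d - 6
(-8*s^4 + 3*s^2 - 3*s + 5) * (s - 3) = -8*s^5 + 24*s^4 + 3*s^3 - 12*s^2 + 14*s - 15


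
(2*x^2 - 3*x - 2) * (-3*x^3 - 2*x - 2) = -6*x^5 + 9*x^4 + 2*x^3 + 2*x^2 + 10*x + 4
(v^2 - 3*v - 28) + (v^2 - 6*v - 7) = 2*v^2 - 9*v - 35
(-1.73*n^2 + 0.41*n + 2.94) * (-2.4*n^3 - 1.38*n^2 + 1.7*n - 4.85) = 4.152*n^5 + 1.4034*n^4 - 10.5628*n^3 + 5.0303*n^2 + 3.0095*n - 14.259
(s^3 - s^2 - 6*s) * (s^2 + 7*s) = s^5 + 6*s^4 - 13*s^3 - 42*s^2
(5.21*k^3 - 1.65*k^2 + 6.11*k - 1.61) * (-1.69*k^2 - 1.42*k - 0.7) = -8.8049*k^5 - 4.6097*k^4 - 11.6299*k^3 - 4.8003*k^2 - 1.9908*k + 1.127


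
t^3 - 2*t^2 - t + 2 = (t - 2)*(t - 1)*(t + 1)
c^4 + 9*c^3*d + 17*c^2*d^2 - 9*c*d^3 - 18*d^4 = (c - d)*(c + d)*(c + 3*d)*(c + 6*d)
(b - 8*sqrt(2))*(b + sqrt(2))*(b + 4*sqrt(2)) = b^3 - 3*sqrt(2)*b^2 - 72*b - 64*sqrt(2)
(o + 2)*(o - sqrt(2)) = o^2 - sqrt(2)*o + 2*o - 2*sqrt(2)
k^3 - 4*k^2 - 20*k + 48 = (k - 6)*(k - 2)*(k + 4)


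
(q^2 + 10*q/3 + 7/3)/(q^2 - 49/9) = 3*(q + 1)/(3*q - 7)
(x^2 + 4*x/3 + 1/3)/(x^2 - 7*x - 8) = (x + 1/3)/(x - 8)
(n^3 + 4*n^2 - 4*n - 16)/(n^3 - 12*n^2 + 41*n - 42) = (n^2 + 6*n + 8)/(n^2 - 10*n + 21)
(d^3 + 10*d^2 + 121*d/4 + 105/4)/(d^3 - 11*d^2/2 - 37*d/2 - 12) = (2*d^2 + 17*d + 35)/(2*(d^2 - 7*d - 8))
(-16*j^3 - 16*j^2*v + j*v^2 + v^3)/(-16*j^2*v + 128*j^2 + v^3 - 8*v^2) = (j + v)/(v - 8)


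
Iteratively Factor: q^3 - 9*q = (q - 3)*(q^2 + 3*q) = q*(q - 3)*(q + 3)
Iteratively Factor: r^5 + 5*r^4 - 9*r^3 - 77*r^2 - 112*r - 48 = (r + 1)*(r^4 + 4*r^3 - 13*r^2 - 64*r - 48) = (r + 1)^2*(r^3 + 3*r^2 - 16*r - 48) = (r + 1)^2*(r + 4)*(r^2 - r - 12) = (r + 1)^2*(r + 3)*(r + 4)*(r - 4)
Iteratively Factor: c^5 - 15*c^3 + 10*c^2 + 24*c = (c)*(c^4 - 15*c^2 + 10*c + 24) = c*(c - 3)*(c^3 + 3*c^2 - 6*c - 8) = c*(c - 3)*(c + 4)*(c^2 - c - 2) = c*(c - 3)*(c + 1)*(c + 4)*(c - 2)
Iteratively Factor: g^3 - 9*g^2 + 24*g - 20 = (g - 2)*(g^2 - 7*g + 10) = (g - 2)^2*(g - 5)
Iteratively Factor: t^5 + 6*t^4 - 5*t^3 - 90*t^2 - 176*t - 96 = (t + 2)*(t^4 + 4*t^3 - 13*t^2 - 64*t - 48) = (t + 2)*(t + 3)*(t^3 + t^2 - 16*t - 16) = (t - 4)*(t + 2)*(t + 3)*(t^2 + 5*t + 4) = (t - 4)*(t + 1)*(t + 2)*(t + 3)*(t + 4)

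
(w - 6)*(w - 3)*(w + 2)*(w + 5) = w^4 - 2*w^3 - 35*w^2 + 36*w + 180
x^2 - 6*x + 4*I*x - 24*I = (x - 6)*(x + 4*I)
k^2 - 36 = (k - 6)*(k + 6)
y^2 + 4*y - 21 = (y - 3)*(y + 7)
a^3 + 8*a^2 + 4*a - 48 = (a - 2)*(a + 4)*(a + 6)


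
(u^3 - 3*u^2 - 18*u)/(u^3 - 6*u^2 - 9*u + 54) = u/(u - 3)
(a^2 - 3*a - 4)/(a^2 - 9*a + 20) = (a + 1)/(a - 5)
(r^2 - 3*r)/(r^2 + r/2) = 2*(r - 3)/(2*r + 1)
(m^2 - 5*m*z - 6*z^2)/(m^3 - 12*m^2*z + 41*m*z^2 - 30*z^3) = (m + z)/(m^2 - 6*m*z + 5*z^2)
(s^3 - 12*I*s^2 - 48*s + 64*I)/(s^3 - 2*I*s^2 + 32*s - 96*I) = (s - 4*I)/(s + 6*I)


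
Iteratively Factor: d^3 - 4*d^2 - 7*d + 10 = (d - 5)*(d^2 + d - 2) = (d - 5)*(d - 1)*(d + 2)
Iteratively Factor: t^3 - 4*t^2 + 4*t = (t - 2)*(t^2 - 2*t) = (t - 2)^2*(t)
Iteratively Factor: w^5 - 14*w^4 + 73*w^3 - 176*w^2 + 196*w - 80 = (w - 2)*(w^4 - 12*w^3 + 49*w^2 - 78*w + 40) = (w - 5)*(w - 2)*(w^3 - 7*w^2 + 14*w - 8) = (w - 5)*(w - 4)*(w - 2)*(w^2 - 3*w + 2) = (w - 5)*(w - 4)*(w - 2)^2*(w - 1)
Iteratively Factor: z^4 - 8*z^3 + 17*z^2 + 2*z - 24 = (z - 3)*(z^3 - 5*z^2 + 2*z + 8) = (z - 3)*(z - 2)*(z^2 - 3*z - 4) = (z - 4)*(z - 3)*(z - 2)*(z + 1)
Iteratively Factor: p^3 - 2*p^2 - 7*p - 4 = (p + 1)*(p^2 - 3*p - 4) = (p + 1)^2*(p - 4)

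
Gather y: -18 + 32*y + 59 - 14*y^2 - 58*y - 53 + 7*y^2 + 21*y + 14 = -7*y^2 - 5*y + 2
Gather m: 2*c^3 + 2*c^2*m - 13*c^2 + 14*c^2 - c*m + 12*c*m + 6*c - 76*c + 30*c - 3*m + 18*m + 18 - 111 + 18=2*c^3 + c^2 - 40*c + m*(2*c^2 + 11*c + 15) - 75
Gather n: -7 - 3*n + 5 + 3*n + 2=0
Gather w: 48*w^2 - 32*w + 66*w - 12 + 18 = 48*w^2 + 34*w + 6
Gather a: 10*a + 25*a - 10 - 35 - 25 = 35*a - 70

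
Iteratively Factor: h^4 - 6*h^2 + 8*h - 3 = (h - 1)*(h^3 + h^2 - 5*h + 3) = (h - 1)^2*(h^2 + 2*h - 3) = (h - 1)^2*(h + 3)*(h - 1)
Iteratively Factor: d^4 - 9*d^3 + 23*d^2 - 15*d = (d - 1)*(d^3 - 8*d^2 + 15*d) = d*(d - 1)*(d^2 - 8*d + 15) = d*(d - 3)*(d - 1)*(d - 5)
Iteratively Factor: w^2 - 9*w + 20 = (w - 5)*(w - 4)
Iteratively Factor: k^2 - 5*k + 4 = (k - 4)*(k - 1)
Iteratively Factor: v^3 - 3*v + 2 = (v - 1)*(v^2 + v - 2) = (v - 1)*(v + 2)*(v - 1)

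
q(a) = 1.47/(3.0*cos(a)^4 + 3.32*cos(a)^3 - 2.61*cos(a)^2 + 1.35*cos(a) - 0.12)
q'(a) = 1.47*(12.0*sin(a)*cos(a)^3 + 9.96*sin(a)*cos(a)^2 - 5.22*sin(a)*cos(a) + 1.35*sin(a))/(3.0*cos(a)^4 + 3.32*cos(a)^3 - 2.61*cos(a)^2 + 1.35*cos(a) - 0.12)^2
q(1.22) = 6.93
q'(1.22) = 37.36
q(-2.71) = -0.37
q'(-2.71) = -0.21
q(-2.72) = -0.37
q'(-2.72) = -0.20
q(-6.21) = 0.30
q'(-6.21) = 0.08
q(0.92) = 1.67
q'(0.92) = 6.78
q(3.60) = -0.38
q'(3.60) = -0.23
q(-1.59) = -10.01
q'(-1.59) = -99.00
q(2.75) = -0.36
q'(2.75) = 0.18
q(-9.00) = -0.37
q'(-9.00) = -0.20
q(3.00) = -0.34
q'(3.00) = 0.05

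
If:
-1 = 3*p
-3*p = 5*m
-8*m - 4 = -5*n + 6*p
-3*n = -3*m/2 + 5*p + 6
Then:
No Solution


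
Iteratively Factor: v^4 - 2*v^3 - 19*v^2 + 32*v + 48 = (v + 1)*(v^3 - 3*v^2 - 16*v + 48) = (v - 4)*(v + 1)*(v^2 + v - 12) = (v - 4)*(v - 3)*(v + 1)*(v + 4)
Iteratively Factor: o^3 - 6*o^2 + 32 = (o - 4)*(o^2 - 2*o - 8) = (o - 4)^2*(o + 2)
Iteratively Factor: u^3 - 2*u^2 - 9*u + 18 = (u - 3)*(u^2 + u - 6) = (u - 3)*(u + 3)*(u - 2)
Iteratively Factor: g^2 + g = (g + 1)*(g)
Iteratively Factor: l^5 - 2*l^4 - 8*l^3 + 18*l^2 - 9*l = (l)*(l^4 - 2*l^3 - 8*l^2 + 18*l - 9) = l*(l + 3)*(l^3 - 5*l^2 + 7*l - 3) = l*(l - 1)*(l + 3)*(l^2 - 4*l + 3) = l*(l - 3)*(l - 1)*(l + 3)*(l - 1)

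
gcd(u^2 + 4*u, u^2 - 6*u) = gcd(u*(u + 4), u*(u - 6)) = u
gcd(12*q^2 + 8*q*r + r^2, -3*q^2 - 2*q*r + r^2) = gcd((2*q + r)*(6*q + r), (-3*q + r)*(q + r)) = 1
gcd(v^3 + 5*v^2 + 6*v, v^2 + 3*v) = v^2 + 3*v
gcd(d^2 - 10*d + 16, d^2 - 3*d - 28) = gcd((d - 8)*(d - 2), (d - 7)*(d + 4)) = 1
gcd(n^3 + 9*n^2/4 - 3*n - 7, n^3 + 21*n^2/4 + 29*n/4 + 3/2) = n + 2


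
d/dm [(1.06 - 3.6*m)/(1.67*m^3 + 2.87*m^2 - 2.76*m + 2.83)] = (12.024*m^3 + 5.0214*m^2 - 6.0844*m - 7.2624)/(2.7889*m^6 + 9.5858*m^5 - 0.981499999999999*m^4 - 6.3902*m^3 + 23.8618*m^2 - 15.6216*m + 8.0089)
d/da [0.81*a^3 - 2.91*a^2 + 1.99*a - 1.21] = 2.43*a^2 - 5.82*a + 1.99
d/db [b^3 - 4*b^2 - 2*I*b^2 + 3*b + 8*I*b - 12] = 3*b^2 - 8*b - 4*I*b + 3 + 8*I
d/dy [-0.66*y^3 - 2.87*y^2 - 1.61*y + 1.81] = -1.98*y^2 - 5.74*y - 1.61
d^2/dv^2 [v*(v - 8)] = 2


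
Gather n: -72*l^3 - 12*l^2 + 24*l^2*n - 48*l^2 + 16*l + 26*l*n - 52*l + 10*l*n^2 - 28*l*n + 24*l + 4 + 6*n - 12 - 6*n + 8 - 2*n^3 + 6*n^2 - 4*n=-72*l^3 - 60*l^2 - 12*l - 2*n^3 + n^2*(10*l + 6) + n*(24*l^2 - 2*l - 4)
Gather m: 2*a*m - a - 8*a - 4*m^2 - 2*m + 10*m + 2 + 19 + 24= -9*a - 4*m^2 + m*(2*a + 8) + 45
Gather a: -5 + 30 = 25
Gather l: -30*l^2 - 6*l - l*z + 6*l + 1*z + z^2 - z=-30*l^2 - l*z + z^2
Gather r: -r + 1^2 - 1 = -r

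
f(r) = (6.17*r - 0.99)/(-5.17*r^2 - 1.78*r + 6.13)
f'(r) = (6.17*r - 0.99)*(10.34*r + 1.78)/(-5.17*r^2 - 1.78*r + 6.13)^2 + 6.17/(-5.17*r^2 - 1.78*r + 6.13) = (31.8989*r^2 - 10.2366*r + 36.0599)/(26.7289*r^4 + 18.4052*r^3 - 60.2158*r^2 - 21.8228*r + 37.5769)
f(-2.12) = 1.06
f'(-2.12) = 1.13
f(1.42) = -1.14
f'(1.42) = 1.84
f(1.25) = -1.61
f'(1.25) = 4.20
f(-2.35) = 0.85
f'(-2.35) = 0.71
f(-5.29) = 0.26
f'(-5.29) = 0.06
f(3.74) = -0.30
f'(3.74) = 0.08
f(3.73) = -0.30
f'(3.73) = 0.08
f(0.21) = 0.06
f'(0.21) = 1.16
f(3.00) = -0.38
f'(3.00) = 0.14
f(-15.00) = 0.08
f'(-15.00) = 0.01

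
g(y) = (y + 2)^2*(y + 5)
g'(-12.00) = 240.00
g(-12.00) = -700.00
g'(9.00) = 429.00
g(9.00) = 1694.00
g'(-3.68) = -1.61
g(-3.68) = 3.73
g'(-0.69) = 13.01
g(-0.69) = 7.40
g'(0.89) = 42.40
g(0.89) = 49.19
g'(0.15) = 26.77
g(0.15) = 23.81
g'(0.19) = 27.53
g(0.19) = 24.89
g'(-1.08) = 8.06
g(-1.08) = 3.32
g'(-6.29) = 29.47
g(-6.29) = -23.74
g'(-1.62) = 2.71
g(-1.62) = 0.49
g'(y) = (y + 2)^2 + (y + 5)*(2*y + 4)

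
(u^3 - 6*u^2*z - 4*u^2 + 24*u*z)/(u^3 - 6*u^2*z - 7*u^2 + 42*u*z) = (u - 4)/(u - 7)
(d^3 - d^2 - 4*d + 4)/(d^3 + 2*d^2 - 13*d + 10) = (d + 2)/(d + 5)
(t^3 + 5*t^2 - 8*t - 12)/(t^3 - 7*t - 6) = (t^2 + 4*t - 12)/(t^2 - t - 6)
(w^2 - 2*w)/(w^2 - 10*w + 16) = w/(w - 8)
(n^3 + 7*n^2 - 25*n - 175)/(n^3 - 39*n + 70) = (n + 5)/(n - 2)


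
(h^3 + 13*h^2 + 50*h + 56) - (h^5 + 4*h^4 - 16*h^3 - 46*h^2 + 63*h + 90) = -h^5 - 4*h^4 + 17*h^3 + 59*h^2 - 13*h - 34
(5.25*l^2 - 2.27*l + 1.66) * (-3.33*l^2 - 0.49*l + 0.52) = -17.4825*l^4 + 4.9866*l^3 - 1.6855*l^2 - 1.9938*l + 0.8632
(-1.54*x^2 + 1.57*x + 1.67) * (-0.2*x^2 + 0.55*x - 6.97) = 0.308*x^4 - 1.161*x^3 + 11.2633*x^2 - 10.0244*x - 11.6399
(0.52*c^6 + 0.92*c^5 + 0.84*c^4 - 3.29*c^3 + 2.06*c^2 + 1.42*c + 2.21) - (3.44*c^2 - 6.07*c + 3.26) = 0.52*c^6 + 0.92*c^5 + 0.84*c^4 - 3.29*c^3 - 1.38*c^2 + 7.49*c - 1.05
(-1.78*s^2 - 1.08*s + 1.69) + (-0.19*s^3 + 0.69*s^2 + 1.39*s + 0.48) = -0.19*s^3 - 1.09*s^2 + 0.31*s + 2.17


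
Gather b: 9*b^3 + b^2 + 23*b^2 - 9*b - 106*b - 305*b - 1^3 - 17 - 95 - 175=9*b^3 + 24*b^2 - 420*b - 288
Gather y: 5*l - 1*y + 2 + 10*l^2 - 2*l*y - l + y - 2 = 10*l^2 - 2*l*y + 4*l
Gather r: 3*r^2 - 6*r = 3*r^2 - 6*r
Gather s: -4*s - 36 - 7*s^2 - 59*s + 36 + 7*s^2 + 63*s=0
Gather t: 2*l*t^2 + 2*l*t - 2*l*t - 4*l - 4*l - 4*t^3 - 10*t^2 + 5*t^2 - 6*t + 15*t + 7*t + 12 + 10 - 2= -8*l - 4*t^3 + t^2*(2*l - 5) + 16*t + 20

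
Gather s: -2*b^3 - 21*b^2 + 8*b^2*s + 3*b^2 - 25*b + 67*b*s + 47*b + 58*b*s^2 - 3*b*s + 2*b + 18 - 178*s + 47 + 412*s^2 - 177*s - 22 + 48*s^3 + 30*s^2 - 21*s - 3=-2*b^3 - 18*b^2 + 24*b + 48*s^3 + s^2*(58*b + 442) + s*(8*b^2 + 64*b - 376) + 40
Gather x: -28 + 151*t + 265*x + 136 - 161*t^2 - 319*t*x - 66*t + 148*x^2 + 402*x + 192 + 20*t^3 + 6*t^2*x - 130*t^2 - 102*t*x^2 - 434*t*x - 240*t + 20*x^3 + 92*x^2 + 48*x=20*t^3 - 291*t^2 - 155*t + 20*x^3 + x^2*(240 - 102*t) + x*(6*t^2 - 753*t + 715) + 300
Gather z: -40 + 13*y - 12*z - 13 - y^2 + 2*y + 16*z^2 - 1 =-y^2 + 15*y + 16*z^2 - 12*z - 54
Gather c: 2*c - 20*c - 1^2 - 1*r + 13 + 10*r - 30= -18*c + 9*r - 18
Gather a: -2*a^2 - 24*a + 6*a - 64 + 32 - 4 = -2*a^2 - 18*a - 36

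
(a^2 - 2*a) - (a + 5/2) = a^2 - 3*a - 5/2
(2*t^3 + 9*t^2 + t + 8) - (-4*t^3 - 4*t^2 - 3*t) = 6*t^3 + 13*t^2 + 4*t + 8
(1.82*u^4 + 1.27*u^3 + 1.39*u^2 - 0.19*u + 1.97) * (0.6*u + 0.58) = 1.092*u^5 + 1.8176*u^4 + 1.5706*u^3 + 0.6922*u^2 + 1.0718*u + 1.1426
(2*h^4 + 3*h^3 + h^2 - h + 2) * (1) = 2*h^4 + 3*h^3 + h^2 - h + 2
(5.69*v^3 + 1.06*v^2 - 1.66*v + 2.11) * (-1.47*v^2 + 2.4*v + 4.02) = -8.3643*v^5 + 12.0978*v^4 + 27.858*v^3 - 2.8245*v^2 - 1.6092*v + 8.4822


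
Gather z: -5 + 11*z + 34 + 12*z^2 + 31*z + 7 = 12*z^2 + 42*z + 36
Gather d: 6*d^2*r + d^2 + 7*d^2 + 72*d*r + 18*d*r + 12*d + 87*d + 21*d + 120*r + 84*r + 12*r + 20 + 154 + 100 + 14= d^2*(6*r + 8) + d*(90*r + 120) + 216*r + 288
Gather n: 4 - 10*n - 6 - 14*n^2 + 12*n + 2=-14*n^2 + 2*n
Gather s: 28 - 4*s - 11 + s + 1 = 18 - 3*s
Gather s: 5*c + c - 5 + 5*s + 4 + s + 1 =6*c + 6*s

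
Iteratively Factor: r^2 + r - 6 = (r - 2)*(r + 3)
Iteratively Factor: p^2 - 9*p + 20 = (p - 4)*(p - 5)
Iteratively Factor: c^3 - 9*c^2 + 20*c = (c)*(c^2 - 9*c + 20) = c*(c - 5)*(c - 4)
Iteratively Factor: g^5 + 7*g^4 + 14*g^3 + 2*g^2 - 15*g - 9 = (g + 1)*(g^4 + 6*g^3 + 8*g^2 - 6*g - 9) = (g - 1)*(g + 1)*(g^3 + 7*g^2 + 15*g + 9) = (g - 1)*(g + 1)^2*(g^2 + 6*g + 9) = (g - 1)*(g + 1)^2*(g + 3)*(g + 3)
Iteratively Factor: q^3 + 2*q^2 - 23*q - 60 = (q + 3)*(q^2 - q - 20) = (q - 5)*(q + 3)*(q + 4)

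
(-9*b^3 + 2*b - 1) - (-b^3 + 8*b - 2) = -8*b^3 - 6*b + 1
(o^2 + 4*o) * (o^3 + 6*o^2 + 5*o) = o^5 + 10*o^4 + 29*o^3 + 20*o^2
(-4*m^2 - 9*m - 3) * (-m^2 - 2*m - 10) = 4*m^4 + 17*m^3 + 61*m^2 + 96*m + 30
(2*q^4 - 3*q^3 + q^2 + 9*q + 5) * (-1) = -2*q^4 + 3*q^3 - q^2 - 9*q - 5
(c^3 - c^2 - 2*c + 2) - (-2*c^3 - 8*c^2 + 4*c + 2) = 3*c^3 + 7*c^2 - 6*c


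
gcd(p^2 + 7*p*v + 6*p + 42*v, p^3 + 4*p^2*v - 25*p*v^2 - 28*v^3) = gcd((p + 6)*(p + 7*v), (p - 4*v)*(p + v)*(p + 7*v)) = p + 7*v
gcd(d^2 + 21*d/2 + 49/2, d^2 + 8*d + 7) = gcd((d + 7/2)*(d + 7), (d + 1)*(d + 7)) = d + 7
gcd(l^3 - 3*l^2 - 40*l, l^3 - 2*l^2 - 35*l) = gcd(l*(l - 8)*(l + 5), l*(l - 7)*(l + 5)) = l^2 + 5*l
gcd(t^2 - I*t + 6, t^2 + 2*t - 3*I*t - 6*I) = t - 3*I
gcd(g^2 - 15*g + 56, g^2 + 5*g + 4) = 1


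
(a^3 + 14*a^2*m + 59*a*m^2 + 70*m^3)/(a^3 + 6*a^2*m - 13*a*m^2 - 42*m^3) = (a + 5*m)/(a - 3*m)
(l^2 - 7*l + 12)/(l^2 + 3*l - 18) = (l - 4)/(l + 6)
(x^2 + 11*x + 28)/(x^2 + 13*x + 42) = (x + 4)/(x + 6)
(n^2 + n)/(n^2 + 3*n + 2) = n/(n + 2)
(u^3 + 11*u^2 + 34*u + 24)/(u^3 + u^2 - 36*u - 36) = (u + 4)/(u - 6)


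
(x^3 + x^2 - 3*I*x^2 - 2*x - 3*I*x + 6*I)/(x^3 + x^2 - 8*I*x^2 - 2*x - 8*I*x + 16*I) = (x - 3*I)/(x - 8*I)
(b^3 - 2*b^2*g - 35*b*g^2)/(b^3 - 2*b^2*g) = (b^2 - 2*b*g - 35*g^2)/(b*(b - 2*g))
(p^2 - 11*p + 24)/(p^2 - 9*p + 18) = (p - 8)/(p - 6)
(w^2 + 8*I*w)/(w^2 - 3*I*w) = (w + 8*I)/(w - 3*I)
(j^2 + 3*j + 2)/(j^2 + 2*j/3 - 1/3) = 3*(j + 2)/(3*j - 1)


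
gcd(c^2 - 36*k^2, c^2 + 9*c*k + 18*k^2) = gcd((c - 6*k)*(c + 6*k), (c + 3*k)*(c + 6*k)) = c + 6*k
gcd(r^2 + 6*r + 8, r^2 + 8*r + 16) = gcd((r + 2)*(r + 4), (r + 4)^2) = r + 4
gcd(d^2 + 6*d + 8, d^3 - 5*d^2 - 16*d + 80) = d + 4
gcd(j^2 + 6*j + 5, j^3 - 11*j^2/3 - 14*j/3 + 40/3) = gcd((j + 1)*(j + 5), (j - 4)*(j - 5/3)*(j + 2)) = 1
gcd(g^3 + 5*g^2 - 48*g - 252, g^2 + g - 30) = g + 6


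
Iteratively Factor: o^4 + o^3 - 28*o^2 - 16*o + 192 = (o - 4)*(o^3 + 5*o^2 - 8*o - 48) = (o - 4)*(o - 3)*(o^2 + 8*o + 16) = (o - 4)*(o - 3)*(o + 4)*(o + 4)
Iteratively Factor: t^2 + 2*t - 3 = (t + 3)*(t - 1)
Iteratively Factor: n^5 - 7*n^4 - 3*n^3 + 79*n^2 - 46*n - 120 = (n + 3)*(n^4 - 10*n^3 + 27*n^2 - 2*n - 40) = (n - 5)*(n + 3)*(n^3 - 5*n^2 + 2*n + 8) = (n - 5)*(n + 1)*(n + 3)*(n^2 - 6*n + 8) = (n - 5)*(n - 2)*(n + 1)*(n + 3)*(n - 4)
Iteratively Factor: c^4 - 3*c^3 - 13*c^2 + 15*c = (c)*(c^3 - 3*c^2 - 13*c + 15) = c*(c - 1)*(c^2 - 2*c - 15) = c*(c - 1)*(c + 3)*(c - 5)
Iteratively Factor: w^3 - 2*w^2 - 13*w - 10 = (w + 1)*(w^2 - 3*w - 10) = (w - 5)*(w + 1)*(w + 2)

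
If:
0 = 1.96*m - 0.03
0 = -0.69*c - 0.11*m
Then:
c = -0.00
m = 0.02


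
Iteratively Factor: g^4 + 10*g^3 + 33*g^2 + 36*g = (g + 4)*(g^3 + 6*g^2 + 9*g) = (g + 3)*(g + 4)*(g^2 + 3*g) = g*(g + 3)*(g + 4)*(g + 3)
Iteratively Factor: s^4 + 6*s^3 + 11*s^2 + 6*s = (s + 2)*(s^3 + 4*s^2 + 3*s) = (s + 1)*(s + 2)*(s^2 + 3*s) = (s + 1)*(s + 2)*(s + 3)*(s)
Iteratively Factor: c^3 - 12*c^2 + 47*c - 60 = (c - 3)*(c^2 - 9*c + 20) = (c - 5)*(c - 3)*(c - 4)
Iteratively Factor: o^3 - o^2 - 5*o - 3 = (o + 1)*(o^2 - 2*o - 3) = (o - 3)*(o + 1)*(o + 1)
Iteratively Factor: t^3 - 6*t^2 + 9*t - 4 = (t - 4)*(t^2 - 2*t + 1) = (t - 4)*(t - 1)*(t - 1)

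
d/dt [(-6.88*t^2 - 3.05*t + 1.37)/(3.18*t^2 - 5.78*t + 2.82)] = (49.4654*t^2 - 47.5164*t - 0.682399999999999)/(10.1124*t^4 - 36.7608*t^3 + 51.3436*t^2 - 32.5992*t + 7.9524)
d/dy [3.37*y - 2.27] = 3.37000000000000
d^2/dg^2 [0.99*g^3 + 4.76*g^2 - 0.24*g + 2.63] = 5.94*g + 9.52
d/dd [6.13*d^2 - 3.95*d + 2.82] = 12.26*d - 3.95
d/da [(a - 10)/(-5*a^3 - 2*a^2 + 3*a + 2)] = 2*(5*a^3 - 74*a^2 - 20*a + 16)/(25*a^6 + 20*a^5 - 26*a^4 - 32*a^3 + a^2 + 12*a + 4)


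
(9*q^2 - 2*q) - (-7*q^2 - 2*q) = 16*q^2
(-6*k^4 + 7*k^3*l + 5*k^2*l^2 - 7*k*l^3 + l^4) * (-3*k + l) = 18*k^5 - 27*k^4*l - 8*k^3*l^2 + 26*k^2*l^3 - 10*k*l^4 + l^5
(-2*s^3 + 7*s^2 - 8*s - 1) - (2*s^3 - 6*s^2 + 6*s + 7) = -4*s^3 + 13*s^2 - 14*s - 8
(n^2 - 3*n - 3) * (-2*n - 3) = -2*n^3 + 3*n^2 + 15*n + 9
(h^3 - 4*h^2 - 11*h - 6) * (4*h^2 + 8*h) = 4*h^5 - 8*h^4 - 76*h^3 - 112*h^2 - 48*h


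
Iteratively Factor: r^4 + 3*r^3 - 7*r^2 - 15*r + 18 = (r + 3)*(r^3 - 7*r + 6) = (r - 2)*(r + 3)*(r^2 + 2*r - 3) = (r - 2)*(r + 3)^2*(r - 1)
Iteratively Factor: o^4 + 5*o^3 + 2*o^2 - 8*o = (o + 4)*(o^3 + o^2 - 2*o) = (o + 2)*(o + 4)*(o^2 - o) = o*(o + 2)*(o + 4)*(o - 1)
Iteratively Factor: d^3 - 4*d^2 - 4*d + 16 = (d - 4)*(d^2 - 4) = (d - 4)*(d + 2)*(d - 2)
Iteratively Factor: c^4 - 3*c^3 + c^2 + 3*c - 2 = (c - 1)*(c^3 - 2*c^2 - c + 2) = (c - 2)*(c - 1)*(c^2 - 1) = (c - 2)*(c - 1)^2*(c + 1)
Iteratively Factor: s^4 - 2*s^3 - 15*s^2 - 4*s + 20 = (s - 1)*(s^3 - s^2 - 16*s - 20) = (s - 5)*(s - 1)*(s^2 + 4*s + 4) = (s - 5)*(s - 1)*(s + 2)*(s + 2)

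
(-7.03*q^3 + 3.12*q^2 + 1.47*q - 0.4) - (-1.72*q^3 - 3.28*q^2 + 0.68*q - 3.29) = -5.31*q^3 + 6.4*q^2 + 0.79*q + 2.89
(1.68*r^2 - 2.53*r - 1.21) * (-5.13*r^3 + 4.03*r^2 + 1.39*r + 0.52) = -8.6184*r^5 + 19.7493*r^4 - 1.6534*r^3 - 7.5194*r^2 - 2.9975*r - 0.6292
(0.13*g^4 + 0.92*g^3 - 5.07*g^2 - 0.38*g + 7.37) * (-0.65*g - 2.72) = -0.0845*g^5 - 0.9516*g^4 + 0.7931*g^3 + 14.0374*g^2 - 3.7569*g - 20.0464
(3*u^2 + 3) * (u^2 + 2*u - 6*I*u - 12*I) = 3*u^4 + 6*u^3 - 18*I*u^3 + 3*u^2 - 36*I*u^2 + 6*u - 18*I*u - 36*I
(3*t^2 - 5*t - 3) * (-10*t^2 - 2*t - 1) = -30*t^4 + 44*t^3 + 37*t^2 + 11*t + 3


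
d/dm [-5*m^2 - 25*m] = -10*m - 25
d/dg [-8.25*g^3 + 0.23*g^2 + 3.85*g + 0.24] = -24.75*g^2 + 0.46*g + 3.85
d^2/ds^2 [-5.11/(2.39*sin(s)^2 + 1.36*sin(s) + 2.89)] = (116.755324*sin(s)^4 + 49.828632*sin(s)^3 - 306.862654*sin(s)^2 - 119.741608*sin(s) + 51.68765)/(2.39*sin(s)^2 + 1.36*sin(s) + 2.89)^3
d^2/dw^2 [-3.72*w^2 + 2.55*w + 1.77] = -7.44000000000000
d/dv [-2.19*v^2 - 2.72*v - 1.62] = -4.38*v - 2.72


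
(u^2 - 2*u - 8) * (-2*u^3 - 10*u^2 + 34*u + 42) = -2*u^5 - 6*u^4 + 70*u^3 + 54*u^2 - 356*u - 336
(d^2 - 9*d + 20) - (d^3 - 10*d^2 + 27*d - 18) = -d^3 + 11*d^2 - 36*d + 38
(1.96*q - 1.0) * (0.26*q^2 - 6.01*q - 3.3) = 0.5096*q^3 - 12.0396*q^2 - 0.458*q + 3.3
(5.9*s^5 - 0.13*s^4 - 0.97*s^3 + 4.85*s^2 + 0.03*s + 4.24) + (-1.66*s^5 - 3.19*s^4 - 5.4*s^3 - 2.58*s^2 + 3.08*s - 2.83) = 4.24*s^5 - 3.32*s^4 - 6.37*s^3 + 2.27*s^2 + 3.11*s + 1.41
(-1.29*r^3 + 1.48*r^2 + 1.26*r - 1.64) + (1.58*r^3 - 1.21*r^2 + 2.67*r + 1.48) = 0.29*r^3 + 0.27*r^2 + 3.93*r - 0.16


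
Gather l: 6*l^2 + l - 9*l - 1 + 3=6*l^2 - 8*l + 2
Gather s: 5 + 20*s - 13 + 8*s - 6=28*s - 14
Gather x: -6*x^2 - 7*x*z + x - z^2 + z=-6*x^2 + x*(1 - 7*z) - z^2 + z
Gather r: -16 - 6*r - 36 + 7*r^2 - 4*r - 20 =7*r^2 - 10*r - 72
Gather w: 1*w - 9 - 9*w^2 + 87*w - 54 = -9*w^2 + 88*w - 63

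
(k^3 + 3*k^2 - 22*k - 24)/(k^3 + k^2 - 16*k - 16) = (k + 6)/(k + 4)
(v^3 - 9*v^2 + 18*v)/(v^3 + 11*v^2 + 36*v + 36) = v*(v^2 - 9*v + 18)/(v^3 + 11*v^2 + 36*v + 36)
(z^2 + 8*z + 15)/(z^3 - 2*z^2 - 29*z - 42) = (z + 5)/(z^2 - 5*z - 14)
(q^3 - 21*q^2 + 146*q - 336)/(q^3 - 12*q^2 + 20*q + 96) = (q - 7)/(q + 2)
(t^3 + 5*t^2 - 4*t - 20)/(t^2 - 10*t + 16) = (t^2 + 7*t + 10)/(t - 8)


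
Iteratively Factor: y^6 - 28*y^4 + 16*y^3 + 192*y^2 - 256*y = (y - 4)*(y^5 + 4*y^4 - 12*y^3 - 32*y^2 + 64*y) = (y - 4)*(y + 4)*(y^4 - 12*y^2 + 16*y) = y*(y - 4)*(y + 4)*(y^3 - 12*y + 16) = y*(y - 4)*(y + 4)^2*(y^2 - 4*y + 4) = y*(y - 4)*(y - 2)*(y + 4)^2*(y - 2)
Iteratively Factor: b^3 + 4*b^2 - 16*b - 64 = (b + 4)*(b^2 - 16) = (b - 4)*(b + 4)*(b + 4)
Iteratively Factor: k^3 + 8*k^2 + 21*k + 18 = (k + 3)*(k^2 + 5*k + 6) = (k + 3)^2*(k + 2)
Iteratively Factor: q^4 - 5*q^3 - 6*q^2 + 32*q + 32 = (q + 2)*(q^3 - 7*q^2 + 8*q + 16) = (q + 1)*(q + 2)*(q^2 - 8*q + 16) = (q - 4)*(q + 1)*(q + 2)*(q - 4)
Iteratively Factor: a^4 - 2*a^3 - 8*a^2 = (a)*(a^3 - 2*a^2 - 8*a) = a*(a + 2)*(a^2 - 4*a) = a^2*(a + 2)*(a - 4)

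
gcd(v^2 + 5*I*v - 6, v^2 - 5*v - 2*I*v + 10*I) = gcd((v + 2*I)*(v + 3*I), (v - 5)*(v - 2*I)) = 1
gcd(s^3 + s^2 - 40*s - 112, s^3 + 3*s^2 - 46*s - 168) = s^2 - 3*s - 28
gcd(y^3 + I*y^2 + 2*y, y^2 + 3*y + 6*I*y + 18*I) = 1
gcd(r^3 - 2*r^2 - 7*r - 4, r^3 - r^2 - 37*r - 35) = r + 1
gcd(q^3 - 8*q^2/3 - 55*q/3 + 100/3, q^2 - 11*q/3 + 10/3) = q - 5/3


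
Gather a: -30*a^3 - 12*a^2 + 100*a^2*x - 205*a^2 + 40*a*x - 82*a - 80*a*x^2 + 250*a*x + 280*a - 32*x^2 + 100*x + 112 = -30*a^3 + a^2*(100*x - 217) + a*(-80*x^2 + 290*x + 198) - 32*x^2 + 100*x + 112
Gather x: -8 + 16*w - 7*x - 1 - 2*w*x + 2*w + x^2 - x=18*w + x^2 + x*(-2*w - 8) - 9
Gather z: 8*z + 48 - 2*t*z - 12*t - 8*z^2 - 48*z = -12*t - 8*z^2 + z*(-2*t - 40) + 48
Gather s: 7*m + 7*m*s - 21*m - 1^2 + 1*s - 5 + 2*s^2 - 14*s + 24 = -14*m + 2*s^2 + s*(7*m - 13) + 18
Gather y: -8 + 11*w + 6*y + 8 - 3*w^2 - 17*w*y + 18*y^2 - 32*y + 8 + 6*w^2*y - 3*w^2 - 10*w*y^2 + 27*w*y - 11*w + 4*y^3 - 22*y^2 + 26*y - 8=-6*w^2 + 4*y^3 + y^2*(-10*w - 4) + y*(6*w^2 + 10*w)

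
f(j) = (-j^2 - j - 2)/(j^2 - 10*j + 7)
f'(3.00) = 0.21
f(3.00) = 1.00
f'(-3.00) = 0.05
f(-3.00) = -0.17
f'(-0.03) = -0.50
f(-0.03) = -0.27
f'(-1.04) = -0.01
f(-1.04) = -0.11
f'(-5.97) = 0.04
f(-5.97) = -0.31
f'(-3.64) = 0.05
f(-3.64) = -0.20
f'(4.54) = 0.49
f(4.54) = 1.53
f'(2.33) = 0.08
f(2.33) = 0.90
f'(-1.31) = 0.01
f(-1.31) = -0.11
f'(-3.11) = 0.05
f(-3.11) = -0.18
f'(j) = (10 - 2*j)*(-j^2 - j - 2)/(j^2 - 10*j + 7)^2 + (-2*j - 1)/(j^2 - 10*j + 7)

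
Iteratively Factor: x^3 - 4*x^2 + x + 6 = (x - 3)*(x^2 - x - 2) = (x - 3)*(x - 2)*(x + 1)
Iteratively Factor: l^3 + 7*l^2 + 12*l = (l + 3)*(l^2 + 4*l) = (l + 3)*(l + 4)*(l)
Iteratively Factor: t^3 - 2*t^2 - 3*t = (t - 3)*(t^2 + t) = (t - 3)*(t + 1)*(t)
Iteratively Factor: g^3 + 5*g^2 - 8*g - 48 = (g + 4)*(g^2 + g - 12) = (g + 4)^2*(g - 3)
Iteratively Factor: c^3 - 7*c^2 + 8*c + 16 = (c - 4)*(c^2 - 3*c - 4) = (c - 4)*(c + 1)*(c - 4)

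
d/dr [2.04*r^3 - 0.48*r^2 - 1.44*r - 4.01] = 6.12*r^2 - 0.96*r - 1.44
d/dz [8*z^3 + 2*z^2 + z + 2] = 24*z^2 + 4*z + 1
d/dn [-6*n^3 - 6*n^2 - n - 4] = -18*n^2 - 12*n - 1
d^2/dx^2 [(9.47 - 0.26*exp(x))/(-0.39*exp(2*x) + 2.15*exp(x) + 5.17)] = (0.039546*exp(4*x) - 5.543538*exp(3*x) + 26.967213*exp(2*x) - 123.042549*exp(x) + 112.213299)*exp(x)/(0.059319*exp(6*x) - 0.981045*exp(5*x) + 3.049254*exp(4*x) + 16.071895*exp(3*x) - 40.422162*exp(2*x) - 172.401405*exp(x) - 138.188413)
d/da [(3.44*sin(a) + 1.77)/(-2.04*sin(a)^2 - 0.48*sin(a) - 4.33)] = (7.0176*sin(a)^2 + 7.2216*sin(a) - 14.0456)*cos(a)/(4.1616*sin(a)^4 + 1.9584*sin(a)^3 + 17.8968*sin(a)^2 + 4.1568*sin(a) + 18.7489)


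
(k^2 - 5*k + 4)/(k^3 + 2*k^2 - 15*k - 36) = (k - 1)/(k^2 + 6*k + 9)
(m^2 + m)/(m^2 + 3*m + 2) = m/(m + 2)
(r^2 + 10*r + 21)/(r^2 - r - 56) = (r + 3)/(r - 8)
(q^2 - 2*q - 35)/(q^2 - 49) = (q + 5)/(q + 7)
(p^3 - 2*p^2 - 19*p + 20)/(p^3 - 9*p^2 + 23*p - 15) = (p + 4)/(p - 3)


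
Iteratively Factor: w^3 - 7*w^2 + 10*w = (w)*(w^2 - 7*w + 10) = w*(w - 5)*(w - 2)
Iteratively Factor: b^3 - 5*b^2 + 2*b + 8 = (b - 4)*(b^2 - b - 2) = (b - 4)*(b - 2)*(b + 1)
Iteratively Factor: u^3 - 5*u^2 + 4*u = (u)*(u^2 - 5*u + 4) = u*(u - 4)*(u - 1)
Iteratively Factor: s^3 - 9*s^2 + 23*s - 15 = (s - 3)*(s^2 - 6*s + 5) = (s - 3)*(s - 1)*(s - 5)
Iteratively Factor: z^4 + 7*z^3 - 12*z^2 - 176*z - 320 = (z + 4)*(z^3 + 3*z^2 - 24*z - 80) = (z - 5)*(z + 4)*(z^2 + 8*z + 16) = (z - 5)*(z + 4)^2*(z + 4)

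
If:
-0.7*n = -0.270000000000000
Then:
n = 0.39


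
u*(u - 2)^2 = u^3 - 4*u^2 + 4*u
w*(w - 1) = w^2 - w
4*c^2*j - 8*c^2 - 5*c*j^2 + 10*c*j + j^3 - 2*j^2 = (-4*c + j)*(-c + j)*(j - 2)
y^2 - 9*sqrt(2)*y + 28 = (y - 7*sqrt(2))*(y - 2*sqrt(2))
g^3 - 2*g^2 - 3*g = g*(g - 3)*(g + 1)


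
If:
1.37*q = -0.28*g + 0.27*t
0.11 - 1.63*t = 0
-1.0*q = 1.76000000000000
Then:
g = 8.68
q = -1.76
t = 0.07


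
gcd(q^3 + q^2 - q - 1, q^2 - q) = q - 1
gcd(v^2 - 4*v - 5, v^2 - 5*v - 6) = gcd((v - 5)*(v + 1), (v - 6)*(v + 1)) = v + 1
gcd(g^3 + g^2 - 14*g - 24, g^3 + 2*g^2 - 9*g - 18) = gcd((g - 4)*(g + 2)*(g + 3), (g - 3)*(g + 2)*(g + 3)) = g^2 + 5*g + 6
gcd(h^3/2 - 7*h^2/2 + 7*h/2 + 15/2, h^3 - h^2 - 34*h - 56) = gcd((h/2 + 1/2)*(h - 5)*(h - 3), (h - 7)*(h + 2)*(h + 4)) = 1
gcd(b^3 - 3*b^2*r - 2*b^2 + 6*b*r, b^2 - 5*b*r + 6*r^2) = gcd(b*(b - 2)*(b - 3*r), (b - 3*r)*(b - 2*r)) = -b + 3*r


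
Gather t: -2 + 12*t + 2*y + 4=12*t + 2*y + 2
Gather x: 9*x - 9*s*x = x*(9 - 9*s)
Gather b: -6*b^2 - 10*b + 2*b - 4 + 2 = -6*b^2 - 8*b - 2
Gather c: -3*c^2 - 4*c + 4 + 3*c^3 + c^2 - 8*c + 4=3*c^3 - 2*c^2 - 12*c + 8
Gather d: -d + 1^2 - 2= -d - 1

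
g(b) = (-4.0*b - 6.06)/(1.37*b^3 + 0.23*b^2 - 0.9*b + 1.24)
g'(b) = (-4.0*b - 6.06)*(-4.11*b^2 - 0.46*b + 0.9)/(1.37*b^3 + 0.23*b^2 - 0.9*b + 1.24)^2 - 4.0/(1.37*b^3 + 0.23*b^2 - 0.9*b + 1.24)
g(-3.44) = -0.16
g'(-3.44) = -0.07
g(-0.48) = -2.63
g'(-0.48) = -2.83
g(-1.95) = -0.28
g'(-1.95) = 0.03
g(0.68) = -7.54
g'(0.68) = 5.06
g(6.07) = -0.10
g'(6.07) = 0.04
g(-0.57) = -2.40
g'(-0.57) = -2.28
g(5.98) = -0.10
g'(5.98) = 0.04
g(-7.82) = -0.04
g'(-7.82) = -0.01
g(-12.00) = -0.02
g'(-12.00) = -0.00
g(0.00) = -4.89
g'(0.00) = -6.77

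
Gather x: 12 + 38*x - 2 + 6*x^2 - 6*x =6*x^2 + 32*x + 10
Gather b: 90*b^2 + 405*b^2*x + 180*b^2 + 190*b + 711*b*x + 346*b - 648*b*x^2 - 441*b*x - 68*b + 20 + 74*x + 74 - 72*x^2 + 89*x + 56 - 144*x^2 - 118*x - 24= b^2*(405*x + 270) + b*(-648*x^2 + 270*x + 468) - 216*x^2 + 45*x + 126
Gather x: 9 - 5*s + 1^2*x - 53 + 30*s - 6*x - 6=25*s - 5*x - 50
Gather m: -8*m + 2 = 2 - 8*m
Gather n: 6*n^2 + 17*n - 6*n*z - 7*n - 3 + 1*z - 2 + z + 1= 6*n^2 + n*(10 - 6*z) + 2*z - 4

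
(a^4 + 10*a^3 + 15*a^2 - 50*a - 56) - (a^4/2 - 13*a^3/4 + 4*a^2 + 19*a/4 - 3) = a^4/2 + 53*a^3/4 + 11*a^2 - 219*a/4 - 53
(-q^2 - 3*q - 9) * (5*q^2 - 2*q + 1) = -5*q^4 - 13*q^3 - 40*q^2 + 15*q - 9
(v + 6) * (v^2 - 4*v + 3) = v^3 + 2*v^2 - 21*v + 18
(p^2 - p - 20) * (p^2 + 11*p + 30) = p^4 + 10*p^3 - p^2 - 250*p - 600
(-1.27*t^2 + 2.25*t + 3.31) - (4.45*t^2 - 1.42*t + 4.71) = -5.72*t^2 + 3.67*t - 1.4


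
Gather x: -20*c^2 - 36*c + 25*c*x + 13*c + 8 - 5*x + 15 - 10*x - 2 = -20*c^2 - 23*c + x*(25*c - 15) + 21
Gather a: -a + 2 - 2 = -a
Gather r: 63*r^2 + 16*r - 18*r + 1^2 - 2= 63*r^2 - 2*r - 1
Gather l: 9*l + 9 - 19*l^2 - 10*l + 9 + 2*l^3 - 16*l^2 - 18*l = 2*l^3 - 35*l^2 - 19*l + 18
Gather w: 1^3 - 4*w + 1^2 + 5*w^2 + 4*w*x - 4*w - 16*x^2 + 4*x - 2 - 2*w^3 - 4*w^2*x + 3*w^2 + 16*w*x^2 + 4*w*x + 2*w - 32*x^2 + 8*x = -2*w^3 + w^2*(8 - 4*x) + w*(16*x^2 + 8*x - 6) - 48*x^2 + 12*x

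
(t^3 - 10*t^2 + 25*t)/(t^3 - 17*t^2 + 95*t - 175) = t/(t - 7)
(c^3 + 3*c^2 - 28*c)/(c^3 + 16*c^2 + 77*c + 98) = c*(c - 4)/(c^2 + 9*c + 14)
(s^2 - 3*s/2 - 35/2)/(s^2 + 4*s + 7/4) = 2*(s - 5)/(2*s + 1)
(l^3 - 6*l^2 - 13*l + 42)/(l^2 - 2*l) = l - 4 - 21/l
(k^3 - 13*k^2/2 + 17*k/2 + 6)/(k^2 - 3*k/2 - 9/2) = (2*k^2 - 7*k - 4)/(2*k + 3)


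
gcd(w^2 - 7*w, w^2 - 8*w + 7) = w - 7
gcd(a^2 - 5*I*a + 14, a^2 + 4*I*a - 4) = a + 2*I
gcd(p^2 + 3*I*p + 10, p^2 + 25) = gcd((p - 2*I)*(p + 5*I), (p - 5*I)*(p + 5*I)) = p + 5*I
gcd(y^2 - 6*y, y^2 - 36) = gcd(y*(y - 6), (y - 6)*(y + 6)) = y - 6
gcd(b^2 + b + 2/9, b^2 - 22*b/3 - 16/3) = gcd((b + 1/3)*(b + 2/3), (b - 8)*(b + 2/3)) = b + 2/3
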